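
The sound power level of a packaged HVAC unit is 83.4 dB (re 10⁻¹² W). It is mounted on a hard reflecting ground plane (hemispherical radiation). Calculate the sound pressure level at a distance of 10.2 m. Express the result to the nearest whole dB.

55 dB

L_p = L_w − 10·log₁₀(2π·r²) with r = 10.2 m.
2π·r² = 653.7 m², 10·log₁₀ of that is 28.154 dB.
L_p = 83.4 − 28.154 = 55.25 dB.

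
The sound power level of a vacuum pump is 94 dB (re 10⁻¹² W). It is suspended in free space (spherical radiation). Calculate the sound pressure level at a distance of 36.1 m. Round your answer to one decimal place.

51.9 dB

L_p = L_w − 10·log₁₀(4π·r²) with r = 36.1 m.
4π·r² = 1.638e+04 m², 10·log₁₀ of that is 42.142 dB.
L_p = 94 − 42.142 = 51.86 dB.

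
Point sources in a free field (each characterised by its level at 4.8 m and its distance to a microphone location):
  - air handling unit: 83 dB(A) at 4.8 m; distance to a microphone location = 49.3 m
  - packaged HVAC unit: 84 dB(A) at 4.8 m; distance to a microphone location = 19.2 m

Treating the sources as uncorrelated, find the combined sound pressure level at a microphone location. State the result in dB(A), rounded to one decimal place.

72.5 dB(A)

Apply inverse-square spreading to bring every level to the receiver, then sum 10^(L/10).
air handling unit: 83 − 20·log₁₀(49.3/4.8) = 83 − 20.23 = 62.77 dB(A).
packaged HVAC unit: 84 − 20·log₁₀(19.2/4.8) = 84 − 12.04 = 71.96 dB(A).
Σ 10^(L/10) = 1.759e+07 → L_total = 10·log₁₀(1.759e+07) = 72.45 dB(A).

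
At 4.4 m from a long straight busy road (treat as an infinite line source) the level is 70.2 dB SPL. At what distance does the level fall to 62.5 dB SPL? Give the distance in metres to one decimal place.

25.9 m

For a line source L₁ − L₂ = 10·log₁₀(r₂/r₁), so r₂ = r₁·10^((L₁−L₂)/10).
r₂ = 4.4·10^((70.2−62.5)/10) = 4.4·10^(7.7/10) = 25.91 m.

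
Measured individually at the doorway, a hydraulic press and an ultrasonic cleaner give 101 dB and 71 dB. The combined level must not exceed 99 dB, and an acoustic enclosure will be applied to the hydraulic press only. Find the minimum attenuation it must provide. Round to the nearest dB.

2 dB

Everything except the hydraulic press sums to 10^(71/10) = 1.259e+07 in linear terms, 71.00 dB.
The limit corresponds to 10^(99/10) = 7.943e+09; subtracting the fixed part leaves 7.931e+09 for the hydraulic press, i.e. 98.99 dB.
Required insertion loss = 101 − 98.99 = 2.01 dB.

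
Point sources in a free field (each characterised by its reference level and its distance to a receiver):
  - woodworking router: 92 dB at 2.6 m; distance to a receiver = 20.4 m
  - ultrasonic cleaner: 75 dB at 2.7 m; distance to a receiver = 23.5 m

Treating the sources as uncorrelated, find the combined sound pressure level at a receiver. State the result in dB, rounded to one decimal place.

First find each source's level at the receiver (point-source: −20·log₁₀(r/r_ref)), then combine on an intensity basis.
woodworking router: 92 − 20·log₁₀(20.4/2.6) = 92 − 17.89 = 74.11 dB.
ultrasonic cleaner: 75 − 20·log₁₀(23.5/2.7) = 75 − 18.79 = 56.21 dB.
Σ 10^(L/10) = 2.616e+07 → L_total = 10·log₁₀(2.616e+07) = 74.18 dB.

74.2 dB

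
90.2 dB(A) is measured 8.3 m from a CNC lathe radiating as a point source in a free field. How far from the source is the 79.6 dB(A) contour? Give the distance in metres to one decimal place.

The 10.6 dB drop corresponds to a distance ratio of 10^(10.6/20) for a point source.
r₂ = 8.3·10^((90.2−79.6)/20) = 8.3·10^(10.6/20) = 28.12 m.

28.1 m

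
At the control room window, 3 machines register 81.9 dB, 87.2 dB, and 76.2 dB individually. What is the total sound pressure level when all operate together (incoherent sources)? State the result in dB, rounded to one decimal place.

For uncorrelated sources the intensities add, so convert each level to linear form, sum, and take 10·log₁₀ of the total.
Σ 10^(L/10) = 10^(81.9/10) + 10^(87.2/10) + 10^(76.2/10) = 7.214e+08.
L_total = 10·log₁₀(7.214e+08) = 88.58 dB.

88.6 dB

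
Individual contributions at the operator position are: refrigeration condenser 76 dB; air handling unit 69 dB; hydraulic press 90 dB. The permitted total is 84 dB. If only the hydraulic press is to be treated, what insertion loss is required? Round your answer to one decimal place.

6.9 dB

The untreated sources together contribute 10^(76/10) + 10^(69/10) = 4.775e+07, i.e. 76.79 dB.
The limit corresponds to 10^(84/10) = 2.512e+08; subtracting the fixed part leaves 2.034e+08 for the hydraulic press, i.e. 83.08 dB.
So the hydraulic press must be reduced from 90 to 83.08 dB: IL = 6.92 dB.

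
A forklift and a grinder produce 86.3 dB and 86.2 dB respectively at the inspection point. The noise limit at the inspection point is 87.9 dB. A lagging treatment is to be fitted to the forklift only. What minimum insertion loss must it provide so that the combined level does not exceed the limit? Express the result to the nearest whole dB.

The untreated sources together contribute 10^(86.2/10) = 4.169e+08, i.e. 86.20 dB.
The limit corresponds to 10^(87.9/10) = 6.166e+08; subtracting the fixed part leaves 1.997e+08 for the forklift, i.e. 83.00 dB.
Required insertion loss = 86.3 − 83.00 = 3.30 dB.

3 dB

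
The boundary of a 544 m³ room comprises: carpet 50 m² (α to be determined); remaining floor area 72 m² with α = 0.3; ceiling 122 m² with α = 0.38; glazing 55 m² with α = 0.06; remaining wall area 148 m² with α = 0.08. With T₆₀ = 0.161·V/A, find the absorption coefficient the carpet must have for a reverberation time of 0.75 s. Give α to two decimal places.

Required total absorption A = 0.161·544/0.75 = 116.78 m².
Absorption from the other surfaces = 72·0.3 + 122·0.38 + 55·0.06 + 148·0.08 = 83.10 m², so the carpet must supply 33.68 m² over 50 m².
α = 33.68/50 = 0.674.

0.67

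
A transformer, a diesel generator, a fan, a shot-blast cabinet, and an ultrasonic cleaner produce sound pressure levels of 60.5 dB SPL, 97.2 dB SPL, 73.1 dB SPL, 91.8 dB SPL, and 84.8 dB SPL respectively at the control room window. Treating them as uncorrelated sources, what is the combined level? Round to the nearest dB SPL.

99 dB SPL

For uncorrelated sources the intensities add, so convert each level to linear form, sum, and take 10·log₁₀ of the total.
Σ 10^(L/10) = 10^(60.5/10) + 10^(97.2/10) + 10^(73.1/10) + 10^(91.8/10) + 10^(84.8/10) = 7.085e+09.
L_total = 10·log₁₀(7.085e+09) = 98.50 dB SPL.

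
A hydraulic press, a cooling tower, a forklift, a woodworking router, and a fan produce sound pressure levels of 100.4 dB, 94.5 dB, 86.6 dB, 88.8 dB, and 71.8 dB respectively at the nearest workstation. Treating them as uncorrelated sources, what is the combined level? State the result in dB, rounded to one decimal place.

Incoherent sources combine by intensity addition: L_total = 10·log₁₀(Σ 10^(L_i/10)).
Σ 10^(L/10) = 10^(100.4/10) + 10^(94.5/10) + 10^(86.6/10) + 10^(88.8/10) + 10^(71.8/10) = 1.501e+10.
L_total = 10·log₁₀(1.501e+10) = 101.76 dB.

101.8 dB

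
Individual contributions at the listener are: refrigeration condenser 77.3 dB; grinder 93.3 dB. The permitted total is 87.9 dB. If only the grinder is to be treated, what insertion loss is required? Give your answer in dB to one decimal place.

Everything except the grinder sums to 10^(77.3/10) = 5.370e+07 in linear terms, 77.30 dB.
To meet 87.9 dB overall, the treated grinder may contribute at most 10^(87.9/10) − 5.370e+07 = 5.629e+08, i.e. 87.50 dB.
So the grinder must be reduced from 93.3 to 87.50 dB: IL = 5.80 dB.

5.8 dB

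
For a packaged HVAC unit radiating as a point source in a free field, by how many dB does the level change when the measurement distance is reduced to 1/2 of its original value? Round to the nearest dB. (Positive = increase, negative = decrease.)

+6 dB

With spherical spreading the level changes by −20·log₁₀(r₂/r₁).
ΔL = −20·log₁₀(0.5) = +6.02 dB.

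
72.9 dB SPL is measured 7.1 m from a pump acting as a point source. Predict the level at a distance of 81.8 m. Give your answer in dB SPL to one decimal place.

Spherical spreading from a point source gives a 20·log₁₀(r₂/r₁) drop.
L₂ = 72.9 − 20·log₁₀(81.8/7.1) = 72.9 − 21.230 = 51.67 dB SPL.

51.7 dB SPL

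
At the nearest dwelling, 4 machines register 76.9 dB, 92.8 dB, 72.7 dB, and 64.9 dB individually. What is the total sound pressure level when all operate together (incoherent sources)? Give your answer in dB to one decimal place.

93.0 dB

Incoherent sources combine by intensity addition: L_total = 10·log₁₀(Σ 10^(L_i/10)).
Σ 10^(L/10) = 10^(76.9/10) + 10^(92.8/10) + 10^(72.7/10) + 10^(64.9/10) = 1.976e+09.
L_total = 10·log₁₀(1.976e+09) = 92.96 dB.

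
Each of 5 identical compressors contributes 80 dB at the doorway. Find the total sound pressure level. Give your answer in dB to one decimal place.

N identical incoherent sources raise the level by 10·log₁₀ N.
L_total = 80 + 10·log₁₀(5) = 80 + 6.990 = 86.99 dB.

87.0 dB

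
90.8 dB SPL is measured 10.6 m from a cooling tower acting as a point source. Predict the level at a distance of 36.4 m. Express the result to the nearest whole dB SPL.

80 dB SPL

Spherical spreading from a point source gives a 20·log₁₀(r₂/r₁) drop.
L₂ = 90.8 − 20·log₁₀(36.4/10.6) = 90.8 − 10.716 = 80.08 dB SPL.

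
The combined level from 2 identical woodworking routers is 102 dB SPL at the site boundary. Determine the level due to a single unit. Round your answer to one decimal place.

Dividing the total intensity by 2 lowers the level by 10·log₁₀ 2 = 3.010 dB: L₁ = 102 − 3.010.

99.0 dB SPL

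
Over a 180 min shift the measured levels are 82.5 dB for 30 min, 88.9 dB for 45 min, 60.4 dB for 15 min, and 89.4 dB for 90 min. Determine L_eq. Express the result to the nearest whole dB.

88 dB

The energy average is taken in the linear domain: L_eq = 10·log₁₀[(Σ tᵢ·10^(Lᵢ/10))/T], T = 180 min.
Σ tᵢ·10^(Lᵢ/10) = 30·10^(82.5/10) + 45·10^(88.9/10) + 15·10^(60.4/10) + 90·10^(89.4/10) = 1.187e+11.
L_eq = 10·log₁₀(1.187e+11/180) = 88.19 dB.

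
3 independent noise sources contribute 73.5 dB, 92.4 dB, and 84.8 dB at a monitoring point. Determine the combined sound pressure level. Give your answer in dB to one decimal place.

93.1 dB

Incoherent sources combine by intensity addition: L_total = 10·log₁₀(Σ 10^(L_i/10)).
Σ 10^(L/10) = 10^(73.5/10) + 10^(92.4/10) + 10^(84.8/10) = 2.062e+09.
L_total = 10·log₁₀(2.062e+09) = 93.14 dB.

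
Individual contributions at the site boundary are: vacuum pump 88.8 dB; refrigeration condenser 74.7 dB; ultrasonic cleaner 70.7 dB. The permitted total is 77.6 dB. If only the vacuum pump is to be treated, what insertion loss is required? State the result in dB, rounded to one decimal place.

16.7 dB

Fixed contribution from the other sources: Σ 10^(L/10) = 10^(74.7/10) + 10^(70.7/10) = 4.126e+07 (76.16 dB).
The limit corresponds to 10^(77.6/10) = 5.754e+07; subtracting the fixed part leaves 1.628e+07 for the vacuum pump, i.e. 72.12 dB.
Required insertion loss = 88.8 − 72.12 = 16.68 dB.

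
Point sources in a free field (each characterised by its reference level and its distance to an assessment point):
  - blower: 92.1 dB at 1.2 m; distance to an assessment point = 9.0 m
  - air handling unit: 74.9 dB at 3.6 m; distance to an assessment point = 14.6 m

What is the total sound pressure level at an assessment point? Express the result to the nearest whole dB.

75 dB

First find each source's level at the receiver (point-source: −20·log₁₀(r/r_ref)), then combine on an intensity basis.
blower: 92.1 − 20·log₁₀(9.0/1.2) = 92.1 − 17.50 = 74.60 dB.
air handling unit: 74.9 − 20·log₁₀(14.6/3.6) = 74.9 − 12.16 = 62.74 dB.
Σ 10^(L/10) = 3.071e+07 → L_total = 10·log₁₀(3.071e+07) = 74.87 dB.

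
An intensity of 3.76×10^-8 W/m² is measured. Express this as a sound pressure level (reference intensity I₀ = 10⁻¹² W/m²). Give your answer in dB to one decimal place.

L = 10·log₁₀(I/I₀) = 10·log₁₀(3.76×10^-8/10⁻¹²) = 10·log₁₀(3.76×10^4).
L = 10·(0.5752 + 4) = 45.75 dB.

45.8 dB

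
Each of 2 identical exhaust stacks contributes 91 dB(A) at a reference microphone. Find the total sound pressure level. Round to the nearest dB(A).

94 dB(A)

With 2 equal, uncorrelated contributions the intensity is 2× that of one unit, giving a rise of 10·log₁₀ 2.
L_total = 91 + 10·log₁₀(2) = 91 + 3.010 = 94.01 dB(A).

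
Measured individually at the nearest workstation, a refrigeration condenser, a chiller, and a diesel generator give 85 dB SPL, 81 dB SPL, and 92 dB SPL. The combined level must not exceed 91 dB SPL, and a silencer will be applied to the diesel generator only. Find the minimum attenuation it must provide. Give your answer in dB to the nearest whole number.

3 dB

Everything except the diesel generator sums to 10^(85/10) + 10^(81/10) = 4.421e+08 in linear terms, 86.46 dB SPL.
The limit corresponds to 10^(91/10) = 1.259e+09; subtracting the fixed part leaves 8.168e+08 for the diesel generator, i.e. 89.12 dB SPL.
Required insertion loss = 92 − 89.12 = 2.88 dB.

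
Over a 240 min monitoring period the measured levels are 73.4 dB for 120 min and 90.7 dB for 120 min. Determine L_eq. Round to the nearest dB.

88 dB

The energy average is taken in the linear domain: L_eq = 10·log₁₀[(Σ tᵢ·10^(Lᵢ/10))/T], T = 240 min.
Σ tᵢ·10^(Lᵢ/10) = 120·10^(73.4/10) + 120·10^(90.7/10) = 1.436e+11.
L_eq = 10·log₁₀(1.436e+11/240) = 87.77 dB.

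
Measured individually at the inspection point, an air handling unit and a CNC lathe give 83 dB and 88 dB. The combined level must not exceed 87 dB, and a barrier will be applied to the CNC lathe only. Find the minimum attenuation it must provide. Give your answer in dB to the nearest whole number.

Everything except the CNC lathe sums to 10^(83/10) = 1.995e+08 in linear terms, 83.00 dB.
To meet 87 dB overall, the treated CNC lathe may contribute at most 10^(87/10) − 1.995e+08 = 3.017e+08, i.e. 84.80 dB.
Required insertion loss = 88 − 84.80 = 3.20 dB.

3 dB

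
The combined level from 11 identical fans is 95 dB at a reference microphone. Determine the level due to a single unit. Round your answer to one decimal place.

For N identical incoherent sources L_total = L₁ + 10·log₁₀ N, so L₁ = 95 − 10·log₁₀(11) = 95 − 10.414.

84.6 dB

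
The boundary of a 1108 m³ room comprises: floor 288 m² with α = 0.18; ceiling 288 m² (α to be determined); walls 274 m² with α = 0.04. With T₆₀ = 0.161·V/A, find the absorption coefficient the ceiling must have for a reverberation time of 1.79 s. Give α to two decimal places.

From T₆₀ = 0.161·V/A, the target T₆₀ = 1.79 s needs A = 0.161·1108/1.79 = 99.66 m².
Absorption from the other surfaces = 288·0.18 + 274·0.04 = 62.80 m², so the ceiling must supply 36.86 m² over 288 m².
α = 36.86/288 = 0.128.

0.13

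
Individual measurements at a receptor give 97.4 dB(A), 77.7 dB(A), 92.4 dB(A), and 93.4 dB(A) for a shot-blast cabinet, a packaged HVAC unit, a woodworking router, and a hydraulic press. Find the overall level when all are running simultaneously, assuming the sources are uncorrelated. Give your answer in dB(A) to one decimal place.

For uncorrelated sources the intensities add, so convert each level to linear form, sum, and take 10·log₁₀ of the total.
Σ 10^(L/10) = 10^(97.4/10) + 10^(77.7/10) + 10^(92.4/10) + 10^(93.4/10) = 9.480e+09.
L_total = 10·log₁₀(9.480e+09) = 99.77 dB(A).

99.8 dB(A)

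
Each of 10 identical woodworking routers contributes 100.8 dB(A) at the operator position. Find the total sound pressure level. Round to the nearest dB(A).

N identical incoherent sources raise the level by 10·log₁₀ N.
L_total = 100.8 + 10·log₁₀(10) = 100.8 + 10.000 = 110.80 dB(A).

111 dB(A)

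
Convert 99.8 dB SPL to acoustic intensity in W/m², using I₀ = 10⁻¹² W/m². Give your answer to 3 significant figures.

0.00955 W/m²

L = 10·log₁₀(I/I₀) ⇒ I = I₀·10^(L/10) = 10⁻¹² × 10^9.98.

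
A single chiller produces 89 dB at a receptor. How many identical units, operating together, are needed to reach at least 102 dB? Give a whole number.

20

Need L₁ + 10·log₁₀ N ≥ 102, i.e. log₁₀ N ≥ 1.30.
N ≥ 10^(13.0/10) = 19.953, so N = 20.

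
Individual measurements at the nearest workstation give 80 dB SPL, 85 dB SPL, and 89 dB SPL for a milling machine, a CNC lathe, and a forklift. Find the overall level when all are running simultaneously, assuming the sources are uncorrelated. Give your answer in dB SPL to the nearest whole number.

For uncorrelated sources the intensities add, so convert each level to linear form, sum, and take 10·log₁₀ of the total.
Σ 10^(L/10) = 10^(80/10) + 10^(85/10) + 10^(89/10) = 1.211e+09.
L_total = 10·log₁₀(1.211e+09) = 90.83 dB SPL.

91 dB SPL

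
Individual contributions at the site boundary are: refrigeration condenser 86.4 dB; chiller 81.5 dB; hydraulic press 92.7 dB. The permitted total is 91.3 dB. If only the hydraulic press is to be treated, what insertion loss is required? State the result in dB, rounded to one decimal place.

Fixed contribution from the other sources: Σ 10^(L/10) = 10^(86.4/10) + 10^(81.5/10) = 5.778e+08 (87.62 dB).
The limit corresponds to 10^(91.3/10) = 1.349e+09; subtracting the fixed part leaves 7.712e+08 for the hydraulic press, i.e. 88.87 dB.
So the hydraulic press must be reduced from 92.7 to 88.87 dB: IL = 3.83 dB.

3.8 dB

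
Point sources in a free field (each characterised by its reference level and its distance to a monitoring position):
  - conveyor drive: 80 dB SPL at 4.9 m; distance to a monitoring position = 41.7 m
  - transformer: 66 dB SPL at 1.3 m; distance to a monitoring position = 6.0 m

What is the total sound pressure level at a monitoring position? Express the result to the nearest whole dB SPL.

62 dB SPL

Apply inverse-square spreading to bring every level to the receiver, then sum 10^(L/10).
conveyor drive: 80 − 20·log₁₀(41.7/4.9) = 80 − 18.60 = 61.40 dB SPL.
transformer: 66 − 20·log₁₀(6.0/1.3) = 66 − 13.28 = 52.72 dB SPL.
Σ 10^(L/10) = 1.568e+06 → L_total = 10·log₁₀(1.568e+06) = 61.95 dB SPL.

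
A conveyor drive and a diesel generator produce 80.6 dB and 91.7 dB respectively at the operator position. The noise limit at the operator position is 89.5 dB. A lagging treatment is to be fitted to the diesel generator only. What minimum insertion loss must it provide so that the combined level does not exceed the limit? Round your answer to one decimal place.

2.8 dB

The untreated sources together contribute 10^(80.6/10) = 1.148e+08, i.e. 80.60 dB.
To meet 89.5 dB overall, the treated diesel generator may contribute at most 10^(89.5/10) − 1.148e+08 = 7.764e+08, i.e. 88.90 dB.
So the diesel generator must be reduced from 91.7 to 88.90 dB: IL = 2.80 dB.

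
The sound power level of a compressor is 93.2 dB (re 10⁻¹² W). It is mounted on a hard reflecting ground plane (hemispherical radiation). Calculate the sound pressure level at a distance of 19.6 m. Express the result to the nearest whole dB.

L_p = L_w − 10·log₁₀(2π·r²) with r = 19.6 m.
2π·r² = 2414 m², 10·log₁₀ of that is 33.827 dB.
L_p = 93.2 − 33.827 = 59.37 dB.

59 dB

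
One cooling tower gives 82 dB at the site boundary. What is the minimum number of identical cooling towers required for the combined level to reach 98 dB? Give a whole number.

40

N identical sources give L₁ + 10·log₁₀ N, so require 10·log₁₀ N ≥ 98 − 82 = 16.0 dB.
N ≥ 10^(16.0/10) = 39.811, so N = 40.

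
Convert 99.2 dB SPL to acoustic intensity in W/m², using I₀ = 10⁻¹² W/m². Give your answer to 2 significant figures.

0.0083 W/m²

I/I₀ = 10^(99.2/10) = 8.318e+09, so I = 8.318e+09 × 10⁻¹² W/m².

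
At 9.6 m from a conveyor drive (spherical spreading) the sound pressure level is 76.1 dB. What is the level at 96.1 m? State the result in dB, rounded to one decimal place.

56.1 dB

Spherical spreading from a point source gives a 20·log₁₀(r₂/r₁) drop.
L₂ = 76.1 − 20·log₁₀(96.1/9.6) = 76.1 − 20.009 = 56.09 dB.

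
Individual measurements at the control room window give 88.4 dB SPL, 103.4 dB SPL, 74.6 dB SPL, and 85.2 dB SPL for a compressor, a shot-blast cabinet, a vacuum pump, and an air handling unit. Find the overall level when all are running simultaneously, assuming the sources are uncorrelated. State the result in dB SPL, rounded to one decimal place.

For uncorrelated sources the intensities add, so convert each level to linear form, sum, and take 10·log₁₀ of the total.
Σ 10^(L/10) = 10^(88.4/10) + 10^(103.4/10) + 10^(74.6/10) + 10^(85.2/10) = 2.293e+10.
L_total = 10·log₁₀(2.293e+10) = 103.60 dB SPL.

103.6 dB SPL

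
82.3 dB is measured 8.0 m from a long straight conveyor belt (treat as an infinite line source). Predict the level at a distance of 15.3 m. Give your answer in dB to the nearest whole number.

79 dB

Cylindrical spreading from a line source gives a 10·log₁₀(r₂/r₁) drop.
L₂ = 82.3 − 10·log₁₀(15.3/8.0) = 82.3 − 2.816 = 79.48 dB.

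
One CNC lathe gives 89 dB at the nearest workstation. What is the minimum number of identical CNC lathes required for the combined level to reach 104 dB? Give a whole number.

N identical sources give L₁ + 10·log₁₀ N, so require 10·log₁₀ N ≥ 104 − 89 = 15.0 dB.
N ≥ 10^(15.0/10) = 31.623, so N = 32.

32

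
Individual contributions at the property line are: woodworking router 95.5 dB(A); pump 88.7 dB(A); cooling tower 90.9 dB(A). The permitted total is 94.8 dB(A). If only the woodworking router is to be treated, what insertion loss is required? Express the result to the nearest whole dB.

Fixed contribution from the other sources: Σ 10^(L/10) = 10^(88.7/10) + 10^(90.9/10) = 1.972e+09 (92.95 dB(A)).
To meet 94.8 dB(A) overall, the treated woodworking router may contribute at most 10^(94.8/10) − 1.972e+09 = 1.048e+09, i.e. 90.21 dB(A).
So the woodworking router must be reduced from 95.5 to 90.21 dB(A): IL = 5.29 dB.

5 dB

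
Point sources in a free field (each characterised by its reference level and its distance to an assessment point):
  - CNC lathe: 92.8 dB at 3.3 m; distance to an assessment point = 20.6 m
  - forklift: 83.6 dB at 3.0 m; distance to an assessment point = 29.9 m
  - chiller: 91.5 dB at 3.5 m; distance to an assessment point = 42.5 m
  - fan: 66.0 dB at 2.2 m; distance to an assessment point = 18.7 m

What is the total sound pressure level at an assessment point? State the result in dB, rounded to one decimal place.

Propagate each source to the receiver with L = L_ref − 20·log₁₀(r/r_ref), then add intensities.
CNC lathe: 92.8 − 20·log₁₀(20.6/3.3) = 92.8 − 15.91 = 76.89 dB.
forklift: 83.6 − 20·log₁₀(29.9/3.0) = 83.6 − 19.97 = 63.63 dB.
chiller: 91.5 − 20·log₁₀(42.5/3.5) = 91.5 − 21.69 = 69.81 dB.
fan: 66.0 − 20·log₁₀(18.7/2.2) = 66.0 − 18.59 = 47.41 dB.
Σ 10^(L/10) = 6.084e+07 → L_total = 10·log₁₀(6.084e+07) = 77.84 dB.

77.8 dB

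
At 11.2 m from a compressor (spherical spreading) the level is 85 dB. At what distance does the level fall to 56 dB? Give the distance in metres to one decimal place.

315.7 m

Point-source spreading drops the level by 20·log₁₀(r₂/r₁); inverting, r₂/r₁ = 10^(ΔL/20).
r₂ = 11.2·10^((85−56)/20) = 11.2·10^(29.0/20) = 315.66 m.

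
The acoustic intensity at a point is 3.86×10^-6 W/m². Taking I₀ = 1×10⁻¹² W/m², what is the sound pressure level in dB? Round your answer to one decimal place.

65.9 dB

L = 10·log₁₀(I/I₀) = 10·log₁₀(3.86×10^-6/10⁻¹²) = 10·log₁₀(3.86×10^6).
L = 10·(0.5866 + 6) = 65.87 dB.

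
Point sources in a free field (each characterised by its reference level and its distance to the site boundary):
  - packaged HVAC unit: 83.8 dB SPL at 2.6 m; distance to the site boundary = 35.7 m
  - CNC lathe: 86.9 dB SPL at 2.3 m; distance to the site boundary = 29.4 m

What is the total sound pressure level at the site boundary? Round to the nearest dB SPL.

Apply inverse-square spreading to bring every level to the receiver, then sum 10^(L/10).
packaged HVAC unit: 83.8 − 20·log₁₀(35.7/2.6) = 83.8 − 22.75 = 61.05 dB SPL.
CNC lathe: 86.9 − 20·log₁₀(29.4/2.3) = 86.9 − 22.13 = 64.77 dB SPL.
Σ 10^(L/10) = 4.270e+06 → L_total = 10·log₁₀(4.270e+06) = 66.30 dB SPL.

66 dB SPL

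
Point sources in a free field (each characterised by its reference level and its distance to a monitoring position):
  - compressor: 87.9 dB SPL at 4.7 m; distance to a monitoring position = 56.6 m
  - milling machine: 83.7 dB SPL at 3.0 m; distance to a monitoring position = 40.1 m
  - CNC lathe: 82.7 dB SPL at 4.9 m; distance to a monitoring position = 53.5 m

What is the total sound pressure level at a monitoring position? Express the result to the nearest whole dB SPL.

Propagate each source to the receiver with L = L_ref − 20·log₁₀(r/r_ref), then add intensities.
compressor: 87.9 − 20·log₁₀(56.6/4.7) = 87.9 − 21.61 = 66.29 dB SPL.
milling machine: 83.7 − 20·log₁₀(40.1/3.0) = 83.7 − 22.52 = 61.18 dB SPL.
CNC lathe: 82.7 − 20·log₁₀(53.5/4.9) = 82.7 − 20.76 = 61.94 dB SPL.
Σ 10^(L/10) = 7.126e+06 → L_total = 10·log₁₀(7.126e+06) = 68.53 dB SPL.

69 dB SPL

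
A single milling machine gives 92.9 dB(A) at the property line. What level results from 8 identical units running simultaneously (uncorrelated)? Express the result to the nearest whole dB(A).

L_total = L₁ + 10·log₁₀ N for N identical incoherent sources.
L_total = 92.9 + 10·log₁₀(8) = 92.9 + 9.031 = 101.93 dB(A).

102 dB(A)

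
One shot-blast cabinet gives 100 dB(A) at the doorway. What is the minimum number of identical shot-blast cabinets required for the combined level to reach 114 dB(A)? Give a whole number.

The shortfall is 114 − 100 = 14.0 dB, and N units add 10·log₁₀ N, so need 10·log₁₀ N ≥ 14.0.
N ≥ 10^(14.0/10) = 25.119, so N = 26.

26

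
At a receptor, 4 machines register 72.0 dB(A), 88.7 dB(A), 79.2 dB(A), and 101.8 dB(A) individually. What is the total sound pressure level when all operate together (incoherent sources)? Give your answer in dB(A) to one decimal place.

102.0 dB(A)

For uncorrelated sources the intensities add, so convert each level to linear form, sum, and take 10·log₁₀ of the total.
Σ 10^(L/10) = 10^(72.0/10) + 10^(88.7/10) + 10^(79.2/10) + 10^(101.8/10) = 1.598e+10.
L_total = 10·log₁₀(1.598e+10) = 102.03 dB(A).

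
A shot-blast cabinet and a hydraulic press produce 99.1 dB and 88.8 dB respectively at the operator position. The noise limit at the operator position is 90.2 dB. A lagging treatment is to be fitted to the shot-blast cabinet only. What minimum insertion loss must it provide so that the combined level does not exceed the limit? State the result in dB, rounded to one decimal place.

14.5 dB

Everything except the shot-blast cabinet sums to 10^(88.8/10) = 7.586e+08 in linear terms, 88.80 dB.
To meet 90.2 dB overall, the treated shot-blast cabinet may contribute at most 10^(90.2/10) − 7.586e+08 = 2.886e+08, i.e. 84.60 dB.
Required insertion loss = 99.1 − 84.60 = 14.50 dB.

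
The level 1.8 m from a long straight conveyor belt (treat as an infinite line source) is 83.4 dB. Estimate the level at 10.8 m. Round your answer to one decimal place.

Cylindrical spreading from a line source gives a 10·log₁₀(r₂/r₁) drop.
L₂ = 83.4 − 10·log₁₀(10.8/1.8) = 83.4 − 7.782 = 75.62 dB.

75.6 dB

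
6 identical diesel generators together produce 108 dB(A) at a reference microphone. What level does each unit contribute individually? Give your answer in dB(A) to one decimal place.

For N identical incoherent sources L_total = L₁ + 10·log₁₀ N, so L₁ = 108 − 10·log₁₀(6) = 108 − 7.782.

100.2 dB(A)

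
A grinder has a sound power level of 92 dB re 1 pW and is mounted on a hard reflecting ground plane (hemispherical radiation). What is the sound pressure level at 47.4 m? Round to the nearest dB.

51 dB

L_p = L_w − 10·log₁₀(2π·r²) with r = 47.4 m.
2π·r² = 1.412e+04 m², 10·log₁₀ of that is 41.497 dB.
L_p = 92 − 41.497 = 50.50 dB.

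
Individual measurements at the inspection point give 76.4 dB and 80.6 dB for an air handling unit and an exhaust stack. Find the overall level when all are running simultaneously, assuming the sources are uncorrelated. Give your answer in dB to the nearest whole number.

For uncorrelated sources the intensities add, so convert each level to linear form, sum, and take 10·log₁₀ of the total.
Σ 10^(L/10) = 10^(76.4/10) + 10^(80.6/10) = 1.585e+08.
L_total = 10·log₁₀(1.585e+08) = 82.00 dB.

82 dB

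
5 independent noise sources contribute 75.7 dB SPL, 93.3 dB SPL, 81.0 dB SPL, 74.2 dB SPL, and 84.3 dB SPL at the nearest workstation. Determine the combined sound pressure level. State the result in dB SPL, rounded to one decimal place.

94.1 dB SPL

Incoherent sources combine by intensity addition: L_total = 10·log₁₀(Σ 10^(L_i/10)).
Σ 10^(L/10) = 10^(75.7/10) + 10^(93.3/10) + 10^(81.0/10) + 10^(74.2/10) + 10^(84.3/10) = 2.596e+09.
L_total = 10·log₁₀(2.596e+09) = 94.14 dB SPL.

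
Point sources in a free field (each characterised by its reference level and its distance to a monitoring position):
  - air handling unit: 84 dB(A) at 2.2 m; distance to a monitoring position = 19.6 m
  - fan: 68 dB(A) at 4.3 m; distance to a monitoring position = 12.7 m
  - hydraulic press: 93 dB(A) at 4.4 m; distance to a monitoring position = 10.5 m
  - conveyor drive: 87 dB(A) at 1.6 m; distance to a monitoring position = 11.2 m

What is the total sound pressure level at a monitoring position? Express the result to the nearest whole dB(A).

First find each source's level at the receiver (point-source: −20·log₁₀(r/r_ref)), then combine on an intensity basis.
air handling unit: 84 − 20·log₁₀(19.6/2.2) = 84 − 19.00 = 65.00 dB(A).
fan: 68 − 20·log₁₀(12.7/4.3) = 68 − 9.41 = 58.59 dB(A).
hydraulic press: 93 − 20·log₁₀(10.5/4.4) = 93 − 7.55 = 85.45 dB(A).
conveyor drive: 87 − 20·log₁₀(11.2/1.6) = 87 − 16.90 = 70.10 dB(A).
Σ 10^(L/10) = 3.645e+08 → L_total = 10·log₁₀(3.645e+08) = 85.62 dB(A).

86 dB(A)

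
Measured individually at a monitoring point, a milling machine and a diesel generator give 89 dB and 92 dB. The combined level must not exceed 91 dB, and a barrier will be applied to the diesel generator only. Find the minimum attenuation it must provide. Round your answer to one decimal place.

5.3 dB

Everything except the diesel generator sums to 10^(89/10) = 7.943e+08 in linear terms, 89.00 dB.
The limit corresponds to 10^(91/10) = 1.259e+09; subtracting the fixed part leaves 4.646e+08 for the diesel generator, i.e. 86.67 dB.
Required insertion loss = 92 − 86.67 = 5.33 dB.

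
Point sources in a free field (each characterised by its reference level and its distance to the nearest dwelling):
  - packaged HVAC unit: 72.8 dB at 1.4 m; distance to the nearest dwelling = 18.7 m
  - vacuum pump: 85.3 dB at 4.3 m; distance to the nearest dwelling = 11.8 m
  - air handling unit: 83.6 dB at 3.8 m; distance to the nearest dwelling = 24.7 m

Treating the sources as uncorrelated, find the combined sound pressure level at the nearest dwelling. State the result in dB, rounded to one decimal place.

77.0 dB

First find each source's level at the receiver (point-source: −20·log₁₀(r/r_ref)), then combine on an intensity basis.
packaged HVAC unit: 72.8 − 20·log₁₀(18.7/1.4) = 72.8 − 22.51 = 50.29 dB.
vacuum pump: 85.3 − 20·log₁₀(11.8/4.3) = 85.3 − 8.77 = 76.53 dB.
air handling unit: 83.6 − 20·log₁₀(24.7/3.8) = 83.6 − 16.26 = 67.34 dB.
Σ 10^(L/10) = 5.052e+07 → L_total = 10·log₁₀(5.052e+07) = 77.04 dB.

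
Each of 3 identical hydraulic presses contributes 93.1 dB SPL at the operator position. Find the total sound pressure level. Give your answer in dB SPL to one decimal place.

97.9 dB SPL

N identical incoherent sources raise the level by 10·log₁₀ N.
L_total = 93.1 + 10·log₁₀(3) = 93.1 + 4.771 = 97.87 dB SPL.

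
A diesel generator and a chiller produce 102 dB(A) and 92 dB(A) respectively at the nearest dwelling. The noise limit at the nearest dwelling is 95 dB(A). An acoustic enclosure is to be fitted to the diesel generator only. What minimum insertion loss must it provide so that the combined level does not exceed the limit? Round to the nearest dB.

The untreated sources together contribute 10^(92/10) = 1.585e+09, i.e. 92.00 dB(A).
To meet 95 dB(A) overall, the treated diesel generator may contribute at most 10^(95/10) − 1.585e+09 = 1.577e+09, i.e. 91.98 dB(A).
Required insertion loss = 102 − 91.98 = 10.02 dB.

10 dB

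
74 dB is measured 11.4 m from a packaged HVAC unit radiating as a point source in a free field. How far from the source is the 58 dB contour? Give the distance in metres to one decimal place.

71.9 m

Point-source spreading drops the level by 20·log₁₀(r₂/r₁); inverting, r₂/r₁ = 10^(ΔL/20).
r₂ = 11.4·10^((74−58)/20) = 11.4·10^(16.0/20) = 71.93 m.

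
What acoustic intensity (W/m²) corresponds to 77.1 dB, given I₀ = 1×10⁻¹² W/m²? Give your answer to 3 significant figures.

I = I₀·10^(L/10) = 10⁻¹² × 10^(77.1/10) = 10^(-4.290).

5.13e-05 W/m²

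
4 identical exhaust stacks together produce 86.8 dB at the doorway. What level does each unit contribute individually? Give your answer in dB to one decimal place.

80.8 dB

Dividing the total intensity by 4 lowers the level by 10·log₁₀ 4 = 6.021 dB: L₁ = 86.8 − 6.021.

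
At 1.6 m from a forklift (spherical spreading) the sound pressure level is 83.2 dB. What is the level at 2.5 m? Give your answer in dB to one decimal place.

79.3 dB

Point-source attenuation: ΔL = 20·log₁₀(r₂/r₁) = 20·log₁₀(2.5/1.6) = 3.876 dB.
L₂ = 83.2 − 20·log₁₀(2.5/1.6) = 83.2 − 3.876 = 79.32 dB.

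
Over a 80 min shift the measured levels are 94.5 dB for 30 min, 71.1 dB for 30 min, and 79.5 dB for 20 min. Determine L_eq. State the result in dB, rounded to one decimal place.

90.4 dB

Weight each interval's intensity by its duration and average over T = 80 min:
Σ tᵢ·10^(Lᵢ/10) = 30·10^(94.5/10) + 30·10^(71.1/10) + 20·10^(79.5/10) = 8.672e+10.
L_eq = 10·log₁₀(8.672e+10/80) = 90.35 dB.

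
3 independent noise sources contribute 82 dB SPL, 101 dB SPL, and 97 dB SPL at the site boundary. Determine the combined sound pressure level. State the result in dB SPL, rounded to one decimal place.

Incoherent sources combine by intensity addition: L_total = 10·log₁₀(Σ 10^(L_i/10)).
Σ 10^(L/10) = 10^(82/10) + 10^(101/10) + 10^(97/10) = 1.776e+10.
L_total = 10·log₁₀(1.776e+10) = 102.49 dB SPL.

102.5 dB SPL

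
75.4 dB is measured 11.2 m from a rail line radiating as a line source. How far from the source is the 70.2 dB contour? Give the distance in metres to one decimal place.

37.1 m

For a line source L₁ − L₂ = 10·log₁₀(r₂/r₁), so r₂ = r₁·10^((L₁−L₂)/10).
r₂ = 11.2·10^((75.4−70.2)/10) = 11.2·10^(5.2/10) = 37.09 m.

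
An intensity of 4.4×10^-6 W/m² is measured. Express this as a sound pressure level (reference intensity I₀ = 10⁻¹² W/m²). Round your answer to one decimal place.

Dividing by I₀ shifts the exponent by 12: I/I₀ = 4.4×10^6.
L = 10·(0.6435 + 6) = 66.43 dB.

66.4 dB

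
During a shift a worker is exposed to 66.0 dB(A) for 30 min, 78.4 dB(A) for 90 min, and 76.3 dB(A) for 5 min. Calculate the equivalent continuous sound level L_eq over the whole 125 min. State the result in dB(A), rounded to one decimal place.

L_eq = 10·log₁₀[(1/T)·Σ tᵢ·10^(Lᵢ/10)] with T = 125 min.
Σ tᵢ·10^(Lᵢ/10) = 30·10^(66.0/10) + 90·10^(78.4/10) + 5·10^(76.3/10) = 6.559e+09.
L_eq = 10·log₁₀(6.559e+09/125) = 77.20 dB(A).

77.2 dB(A)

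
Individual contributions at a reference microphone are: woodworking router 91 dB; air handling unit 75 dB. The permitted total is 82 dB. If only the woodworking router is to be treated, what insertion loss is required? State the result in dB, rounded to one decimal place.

10.0 dB

Fixed contribution from the other source: Σ 10^(L/10) = 10^(75/10) = 3.162e+07 (75.00 dB).
To meet 82 dB overall, the treated woodworking router may contribute at most 10^(82/10) − 3.162e+07 = 1.269e+08, i.e. 81.03 dB.
Required insertion loss = 91 − 81.03 = 9.97 dB.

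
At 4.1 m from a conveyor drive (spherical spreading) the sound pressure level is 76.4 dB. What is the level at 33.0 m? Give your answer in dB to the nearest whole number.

58 dB

Spherical spreading from a point source gives a 20·log₁₀(r₂/r₁) drop.
L₂ = 76.4 − 20·log₁₀(33.0/4.1) = 76.4 − 18.115 = 58.29 dB.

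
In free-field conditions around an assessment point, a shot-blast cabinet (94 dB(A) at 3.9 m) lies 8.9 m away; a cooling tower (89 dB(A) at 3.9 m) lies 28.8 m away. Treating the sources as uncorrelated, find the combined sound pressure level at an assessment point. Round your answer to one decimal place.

First find each source's level at the receiver (point-source: −20·log₁₀(r/r_ref)), then combine on an intensity basis.
shot-blast cabinet: 94 − 20·log₁₀(8.9/3.9) = 94 − 7.17 = 86.83 dB(A).
cooling tower: 89 − 20·log₁₀(28.8/3.9) = 89 − 17.37 = 71.63 dB(A).
Σ 10^(L/10) = 4.969e+08 → L_total = 10·log₁₀(4.969e+08) = 86.96 dB(A).

87.0 dB(A)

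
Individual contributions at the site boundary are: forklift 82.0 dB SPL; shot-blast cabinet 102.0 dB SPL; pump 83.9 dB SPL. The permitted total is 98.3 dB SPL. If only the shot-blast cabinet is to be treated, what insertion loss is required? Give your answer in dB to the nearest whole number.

4 dB

Everything except the shot-blast cabinet sums to 10^(82.0/10) + 10^(83.9/10) = 4.040e+08 in linear terms, 86.06 dB SPL.
The limit corresponds to 10^(98.3/10) = 6.761e+09; subtracting the fixed part leaves 6.357e+09 for the shot-blast cabinet, i.e. 98.03 dB SPL.
So the shot-blast cabinet must be reduced from 102.0 to 98.03 dB SPL: IL = 3.97 dB.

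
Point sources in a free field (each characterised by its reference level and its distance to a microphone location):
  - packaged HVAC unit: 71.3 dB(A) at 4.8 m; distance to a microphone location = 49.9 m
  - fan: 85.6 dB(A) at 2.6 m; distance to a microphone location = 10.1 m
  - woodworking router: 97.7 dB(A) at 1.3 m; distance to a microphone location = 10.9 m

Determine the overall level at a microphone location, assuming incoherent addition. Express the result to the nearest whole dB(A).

80 dB(A)

Propagate each source to the receiver with L = L_ref − 20·log₁₀(r/r_ref), then add intensities.
packaged HVAC unit: 71.3 − 20·log₁₀(49.9/4.8) = 71.3 − 20.34 = 50.96 dB(A).
fan: 85.6 − 20·log₁₀(10.1/2.6) = 85.6 − 11.79 = 73.81 dB(A).
woodworking router: 97.7 − 20·log₁₀(10.9/1.3) = 97.7 − 18.47 = 79.23 dB(A).
Σ 10^(L/10) = 1.079e+08 → L_total = 10·log₁₀(1.079e+08) = 80.33 dB(A).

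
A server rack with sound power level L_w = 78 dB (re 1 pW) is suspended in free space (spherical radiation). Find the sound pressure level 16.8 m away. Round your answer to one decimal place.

The power spreads over a sphere of area 4π·r², so L_p = L_w − 10·log₁₀(4π·r²).
4π·r² = 3547 m², 10·log₁₀ of that is 35.498 dB.
L_p = 78 − 35.498 = 42.50 dB.

42.5 dB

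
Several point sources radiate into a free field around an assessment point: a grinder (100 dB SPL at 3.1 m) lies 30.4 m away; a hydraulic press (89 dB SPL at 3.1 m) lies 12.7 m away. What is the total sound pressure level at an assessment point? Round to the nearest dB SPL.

Propagate each source to the receiver with L = L_ref − 20·log₁₀(r/r_ref), then add intensities.
grinder: 100 − 20·log₁₀(30.4/3.1) = 100 − 19.83 = 80.17 dB SPL.
hydraulic press: 89 − 20·log₁₀(12.7/3.1) = 89 − 12.25 = 76.75 dB SPL.
Σ 10^(L/10) = 1.513e+08 → L_total = 10·log₁₀(1.513e+08) = 81.80 dB SPL.

82 dB SPL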